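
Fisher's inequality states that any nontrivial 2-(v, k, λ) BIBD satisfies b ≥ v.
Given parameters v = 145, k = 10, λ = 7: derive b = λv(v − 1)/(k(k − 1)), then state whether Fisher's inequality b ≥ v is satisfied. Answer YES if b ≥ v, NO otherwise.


b = λv(v − 1)/(k(k − 1)) = 7·145·144/(10·9) = 146160/90 = 1624.
Compare with v = 145: b ≥ v, so Fisher's inequality holds.

YES


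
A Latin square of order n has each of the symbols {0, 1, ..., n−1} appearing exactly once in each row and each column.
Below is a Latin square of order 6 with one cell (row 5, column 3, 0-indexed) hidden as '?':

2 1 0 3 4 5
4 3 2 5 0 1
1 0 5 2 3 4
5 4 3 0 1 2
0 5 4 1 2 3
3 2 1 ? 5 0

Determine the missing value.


Row 5 contains symbols [0, 1, 2, 3, 5] — missing [4].
Column 3 contains symbols [0, 1, 2, 3, 5] — missing [4].
The missing symbol must appear in both missing sets; intersection = [4].
Therefore the hidden value is 4.

Missing value = 4.


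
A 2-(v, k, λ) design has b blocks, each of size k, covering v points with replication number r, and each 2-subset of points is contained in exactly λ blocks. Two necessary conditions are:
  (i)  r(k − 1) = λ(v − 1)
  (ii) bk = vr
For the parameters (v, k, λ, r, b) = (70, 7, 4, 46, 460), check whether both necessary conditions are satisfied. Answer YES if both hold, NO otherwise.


Condition (i): r(k − 1) = 46·6 = 276; λ(v − 1) = 4·69 = 276. Match? YES.
Condition (ii): bk = 460·7 = 3220; vr = 70·46 = 3220. Match? YES.
Both conditions hold? YES.

YES


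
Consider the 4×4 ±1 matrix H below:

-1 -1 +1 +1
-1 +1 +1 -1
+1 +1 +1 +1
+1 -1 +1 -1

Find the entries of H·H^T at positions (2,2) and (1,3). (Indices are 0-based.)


Row 1 of H: [-1, 1, 1, -1].
Row 2 of H: [1, 1, 1, 1].
Row 3 of H: [1, -1, 1, -1].
(H·H^T)[2][2] = Σ_j H[2][j]·H[2][j] = (1)² + (1)² + (1)² + (1)² = 1 + 1 + 1 + 1 = 4.
(H·H^T)[1][3] = Σ_j H[1][j]·H[3][j] = (-1)·(1) + (1)·(-1) + (1)·(1) + (-1)·(-1) = -1 + -1 + 1 + 1 = 0.
So rows 1 and 3 are orthogonal; the diagonal entry equals n = 4.

(2,2) entry = 4; (1,3) entry = 0.


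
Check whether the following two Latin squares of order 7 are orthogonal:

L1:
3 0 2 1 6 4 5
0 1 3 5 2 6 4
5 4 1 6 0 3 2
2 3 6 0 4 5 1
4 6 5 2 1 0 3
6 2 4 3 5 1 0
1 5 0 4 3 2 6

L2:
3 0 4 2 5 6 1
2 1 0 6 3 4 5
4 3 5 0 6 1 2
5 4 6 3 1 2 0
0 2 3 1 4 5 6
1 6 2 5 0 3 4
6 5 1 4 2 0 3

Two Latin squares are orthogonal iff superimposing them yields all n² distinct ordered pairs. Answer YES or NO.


Form the n² = 49 superimposed pairs (L1[i][j], L2[i][j]), row by row (rows and columns indexed from 0):
row 0: (3,3) (0,0) (2,4) (1,2) (6,5) (4,6) (5,1)
row 1: (0,2) (1,1) (3,0) (5,6) (2,3) (6,4) (4,5)
row 2: (5,4) (4,3) (1,5) (6,0) (0,6) (3,1) (2,2)
row 3: (2,5) (3,4) (6,6) (0,3) (4,1) (5,2) (1,0)
row 4: (4,0) (6,2) (5,3) (2,1) (1,4) (0,5) (3,6)
row 5: (6,1) (2,6) (4,2) (3,5) (5,0) (1,3) (0,4)
row 6: (1,6) (5,5) (0,1) (4,4) (3,2) (2,0) (6,3)
Orthogonality requires all 49 pairs distinct.
Check by first coordinate: for each symbol s of L1, list the L2 entries in the n cells where L1 = s; they must all differ.
  L1 = 0: L2 entries (in reading order) 0, 2, 6, 3, 5, 4, 1 — all 7 distinct ✓
  L1 = 1: L2 entries (in reading order) 2, 1, 5, 0, 4, 3, 6 — all 7 distinct ✓
  L1 = 2: L2 entries (in reading order) 4, 3, 2, 5, 1, 6, 0 — all 7 distinct ✓
  L1 = 3: L2 entries (in reading order) 3, 0, 1, 4, 6, 5, 2 — all 7 distinct ✓
  L1 = 4: L2 entries (in reading order) 6, 5, 3, 1, 0, 2, 4 — all 7 distinct ✓
  L1 = 5: L2 entries (in reading order) 1, 6, 4, 2, 3, 0, 5 — all 7 distinct ✓
  L1 = 6: L2 entries (in reading order) 5, 4, 0, 6, 2, 1, 3 — all 7 distinct ✓
Every symbol of L1 meets every symbol of L2 exactly once, so all 49 pairs are distinct (49 of 49).
Conclusion: YES.

YES


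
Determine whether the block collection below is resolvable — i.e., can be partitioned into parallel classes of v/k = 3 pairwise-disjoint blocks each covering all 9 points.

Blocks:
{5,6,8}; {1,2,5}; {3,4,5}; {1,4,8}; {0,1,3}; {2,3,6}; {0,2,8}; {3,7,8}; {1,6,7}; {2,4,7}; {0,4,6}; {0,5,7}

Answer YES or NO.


v = 9, block size k = 3, number of blocks = 12.
For resolvability, blocks must partition into parallel classes of size v/k = 3.
Total blocks must therefore be a multiple of 3: 12 = 3·4 + 0 ⇒ divisible ✓.
Greedy packing gives 4 candidate class(es). Each should be a full parallel class (size 3, covers all 9 points).
  Class 1 (3 blocks): {5,6,8}; {0,1,3}; {2,4,7}. Points covered: [0, 1, 2, 3, 4, 5, 6, 7, 8].
  Class 2 (3 blocks): {1,2,5}; {3,7,8}; {0,4,6}. Points covered: [0, 1, 2, 3, 4, 5, 6, 7, 8].
  Class 3 (3 blocks): {3,4,5}; {0,2,8}; {1,6,7}. Points covered: [0, 1, 2, 3, 4, 5, 6, 7, 8].
  Class 4 (3 blocks): {1,4,8}; {2,3,6}; {0,5,7}. Points covered: [0, 1, 2, 3, 4, 5, 6, 7, 8].
All classes full (size 3)? YES. All classes cover every point? YES.
Resolvable? YES.

YES


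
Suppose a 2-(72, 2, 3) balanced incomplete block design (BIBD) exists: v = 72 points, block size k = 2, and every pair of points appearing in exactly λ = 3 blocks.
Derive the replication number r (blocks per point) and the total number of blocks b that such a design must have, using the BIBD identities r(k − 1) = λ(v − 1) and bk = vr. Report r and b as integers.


Any 2-(v, k, λ) BIBD satisfies two necessary conditions:
  (i)  Each point sits in r blocks, and counting incidences through any fixed point gives r(k − 1) = λ(v − 1), so r = λ(v − 1)/(k − 1).
  (ii) Total incidences bk = vr, so b = vr/k.
Step 1: r = λ(v − 1)/(k − 1) = 3·(72 − 1)/(2 − 1) = 3·71/1 = 213/1 = 213.
Step 2: b = vr/k = 72·213/2 = 15336/2 = 7668.
Check integrality: r = 213 ∈ Z ✓, b = 7668 ∈ Z ✓.
(These identities are necessary conditions: they determine r and b for any design with these parameters, but do not by themselves prove that one exists.)

r = 213, b = 7668.


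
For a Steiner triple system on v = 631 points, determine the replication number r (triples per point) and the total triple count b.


An STS(v) is a 2-(v, 3, 1) BIBD: block size k = 3, λ = 1.
Replication: r(k − 1) = λ(v − 1) ⇒ r·2 = 631 − 1 = 630 ⇒ r = 315.
Block count: bk = vr ⇒ b·3 = 631·315 = 198765 ⇒ b = 66255.
(Check via b = v(v − 1)/6 = 631·630/6 = 397530/6 = 66255.)

r = 315, b = 66255.


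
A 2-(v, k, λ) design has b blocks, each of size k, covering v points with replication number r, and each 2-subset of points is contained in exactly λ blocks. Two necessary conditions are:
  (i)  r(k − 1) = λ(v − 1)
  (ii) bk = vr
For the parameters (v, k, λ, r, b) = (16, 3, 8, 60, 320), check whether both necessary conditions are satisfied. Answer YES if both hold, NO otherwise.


Condition (i): r(k − 1) = 60·2 = 120; λ(v − 1) = 8·15 = 120. Match? YES.
Condition (ii): bk = 320·3 = 960; vr = 16·60 = 960. Match? YES.
Both conditions hold? YES.

YES


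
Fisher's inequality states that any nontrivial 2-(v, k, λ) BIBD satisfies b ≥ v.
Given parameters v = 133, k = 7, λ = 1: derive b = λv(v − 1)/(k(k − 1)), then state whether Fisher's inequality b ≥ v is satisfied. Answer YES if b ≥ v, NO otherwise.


b = λv(v − 1)/(k(k − 1)) = 1·133·132/(7·6) = 17556/42 = 418.
Compare with v = 133: b ≥ v, so Fisher's inequality holds.

YES


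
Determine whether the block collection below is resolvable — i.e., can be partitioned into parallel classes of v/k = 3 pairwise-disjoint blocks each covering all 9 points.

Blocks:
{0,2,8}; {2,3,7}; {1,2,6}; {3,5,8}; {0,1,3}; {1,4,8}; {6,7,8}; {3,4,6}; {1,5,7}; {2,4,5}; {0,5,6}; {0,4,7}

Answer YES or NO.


v = 9, block size k = 3, number of blocks = 12.
For resolvability, blocks must partition into parallel classes of size v/k = 3.
Total blocks must therefore be a multiple of 3: 12 = 3·4 + 0 ⇒ divisible ✓.
Greedy packing gives 4 candidate class(es). Each should be a full parallel class (size 3, covers all 9 points).
  Class 1 (3 blocks): {0,2,8}; {3,4,6}; {1,5,7}. Points covered: [0, 1, 2, 3, 4, 5, 6, 7, 8].
  Class 2 (3 blocks): {2,3,7}; {1,4,8}; {0,5,6}. Points covered: [0, 1, 2, 3, 4, 5, 6, 7, 8].
  Class 3 (3 blocks): {1,2,6}; {3,5,8}; {0,4,7}. Points covered: [0, 1, 2, 3, 4, 5, 6, 7, 8].
  Class 4 (3 blocks): {0,1,3}; {6,7,8}; {2,4,5}. Points covered: [0, 1, 2, 3, 4, 5, 6, 7, 8].
All classes full (size 3)? YES. All classes cover every point? YES.
Resolvable? YES.

YES


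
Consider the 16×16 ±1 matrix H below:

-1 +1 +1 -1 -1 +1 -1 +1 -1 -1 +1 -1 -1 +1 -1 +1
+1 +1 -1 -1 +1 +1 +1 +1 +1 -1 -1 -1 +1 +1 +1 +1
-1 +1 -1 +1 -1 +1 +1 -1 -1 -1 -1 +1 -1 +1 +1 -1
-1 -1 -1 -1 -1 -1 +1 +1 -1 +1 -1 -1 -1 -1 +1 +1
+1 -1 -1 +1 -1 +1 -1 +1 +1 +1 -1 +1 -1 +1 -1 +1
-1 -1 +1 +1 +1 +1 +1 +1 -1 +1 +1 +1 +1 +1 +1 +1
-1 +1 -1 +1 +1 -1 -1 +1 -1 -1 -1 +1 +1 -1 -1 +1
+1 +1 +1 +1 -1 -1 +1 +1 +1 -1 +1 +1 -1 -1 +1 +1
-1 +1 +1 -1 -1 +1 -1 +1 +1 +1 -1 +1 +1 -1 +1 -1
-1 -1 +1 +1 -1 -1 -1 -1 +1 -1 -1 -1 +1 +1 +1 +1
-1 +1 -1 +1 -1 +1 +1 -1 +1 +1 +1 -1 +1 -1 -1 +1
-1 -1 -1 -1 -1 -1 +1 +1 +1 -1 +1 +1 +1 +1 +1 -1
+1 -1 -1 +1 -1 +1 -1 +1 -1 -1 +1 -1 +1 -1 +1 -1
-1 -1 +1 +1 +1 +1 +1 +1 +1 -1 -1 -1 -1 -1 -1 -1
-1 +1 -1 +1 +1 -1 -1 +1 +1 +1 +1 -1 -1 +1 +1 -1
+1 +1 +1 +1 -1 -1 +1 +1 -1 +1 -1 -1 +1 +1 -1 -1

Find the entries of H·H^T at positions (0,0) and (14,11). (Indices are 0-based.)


Row 0 of H: [-1, 1, 1, -1, -1, 1, -1, 1, -1, -1, 1, -1, -1, 1, -1, 1].
Row 11 of H: [-1, -1, -1, -1, -1, -1, 1, 1, 1, -1, 1, 1, 1, 1, 1, -1].
Row 14 of H: [-1, 1, -1, 1, 1, -1, -1, 1, 1, 1, 1, -1, -1, 1, 1, -1].
(H·H^T)[0][0] = Σ_j H[0][j]·H[0][j] = (-1)² + (1)² + (1)² + (-1)² + (-1)² + (1)² + (-1)² + (1)² + (-1)² + (-1)² + (1)² + (-1)² + (-1)² + (1)² + (-1)² + (1)² = 1 + 1 + 1 + 1 + 1 + 1 + 1 + 1 + 1 + 1 + 1 + 1 + 1 + 1 + 1 + 1 = 16.
(H·H^T)[14][11] = Σ_j H[14][j]·H[11][j] = (-1)·(-1) + (1)·(-1) + (-1)·(-1) + (1)·(-1) + (1)·(-1) + (-1)·(-1) + (-1)·(1) + (1)·(1) + (1)·(1) + (1)·(-1) + (1)·(1) + (-1)·(1) + (-1)·(1) + (1)·(1) + (1)·(1) + (-1)·(-1) = 1 + -1 + 1 + -1 + -1 + 1 + -1 + 1 + 1 + -1 + 1 + -1 + -1 + 1 + 1 + 1 = 2.
Rows 14 and 11 are not orthogonal (dot product = 2 ≠ 0), so H is not a Hadamard matrix.

(0,0) entry = 16; (14,11) entry = 2.


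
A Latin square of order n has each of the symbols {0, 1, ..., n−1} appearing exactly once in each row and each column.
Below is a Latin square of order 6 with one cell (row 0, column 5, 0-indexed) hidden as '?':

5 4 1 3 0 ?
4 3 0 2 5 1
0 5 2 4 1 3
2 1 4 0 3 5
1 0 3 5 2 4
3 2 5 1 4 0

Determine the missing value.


Row 0 contains symbols [0, 1, 3, 4, 5] — missing [2].
Column 5 contains symbols [0, 1, 3, 4, 5] — missing [2].
The missing symbol must appear in both missing sets; intersection = [2].
Therefore the hidden value is 2.

Missing value = 2.


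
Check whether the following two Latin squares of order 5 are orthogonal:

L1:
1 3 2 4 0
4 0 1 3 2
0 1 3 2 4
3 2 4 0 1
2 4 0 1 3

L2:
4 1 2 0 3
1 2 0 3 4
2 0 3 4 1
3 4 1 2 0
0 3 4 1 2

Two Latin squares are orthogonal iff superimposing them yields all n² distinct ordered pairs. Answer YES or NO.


Form the n² = 25 superimposed pairs (L1[i][j], L2[i][j]), row by row (rows and columns indexed from 0):
row 0: (1,4) (3,1) (2,2) (4,0) (0,3)
row 1: (4,1) (0,2) (1,0) (3,3) (2,4)
row 2: (0,2) (1,0) (3,3) (2,4) (4,1)
row 3: (3,3) (2,4) (4,1) (0,2) (1,0)
row 4: (2,0) (4,3) (0,4) (1,1) (3,2)
Orthogonality requires all 25 pairs distinct.
But the pair (0,2) repeats: cell (1,1) has L1 = 0, L2 = 2, and cell (2,0) has L1 = 0, L2 = 2.
A repeated pair means some other pair never occurs (only 15 distinct pairs out of 25), so the squares are not orthogonal.
Conclusion: NO.

NO


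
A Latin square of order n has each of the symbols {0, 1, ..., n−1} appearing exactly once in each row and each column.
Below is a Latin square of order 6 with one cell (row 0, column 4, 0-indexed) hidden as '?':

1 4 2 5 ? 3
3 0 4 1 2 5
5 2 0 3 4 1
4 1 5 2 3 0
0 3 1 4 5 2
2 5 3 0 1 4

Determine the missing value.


Row 0 contains symbols [1, 2, 3, 4, 5] — missing [0].
Column 4 contains symbols [1, 2, 3, 4, 5] — missing [0].
The missing symbol must appear in both missing sets; intersection = [0].
Therefore the hidden value is 0.

Missing value = 0.


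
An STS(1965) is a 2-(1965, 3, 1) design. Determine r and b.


An STS(v) is a 2-(v, 3, 1) BIBD: block size k = 3, λ = 1.
Replication: r(k − 1) = λ(v − 1) ⇒ r·2 = 1965 − 1 = 1964 ⇒ r = 982.
Block count: b = v(v − 1)/6 = 1965·1964/6 = 3859260/6 = 643210.
(Check via bk = vr: 643210·3 = 1929630 = 1965·982 = 1929630 ✓.)

r = 982, b = 643210.


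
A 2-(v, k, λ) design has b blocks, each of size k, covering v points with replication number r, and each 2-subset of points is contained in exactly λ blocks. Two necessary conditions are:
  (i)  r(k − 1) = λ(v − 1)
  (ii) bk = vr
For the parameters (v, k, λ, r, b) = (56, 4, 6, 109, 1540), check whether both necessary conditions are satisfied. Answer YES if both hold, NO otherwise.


Condition (i): r(k − 1) = 109·3 = 327; λ(v − 1) = 6·55 = 330. Match? NO.
Condition (ii): bk = 1540·4 = 6160; vr = 56·109 = 6104. Match? NO.
Both conditions hold? NO.

NO


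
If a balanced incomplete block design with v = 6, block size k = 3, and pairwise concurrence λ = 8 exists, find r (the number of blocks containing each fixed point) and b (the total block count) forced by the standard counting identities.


Any 2-(v, k, λ) BIBD satisfies two necessary conditions:
  (i)  Each point sits in r blocks, and counting incidences through any fixed point gives r(k − 1) = λ(v − 1), so r = λ(v − 1)/(k − 1).
  (ii) Total incidences bk = vr, so b = vr/k.
Step 1: r = λ(v − 1)/(k − 1) = 8·(6 − 1)/(3 − 1) = 8·5/2 = 40/2 = 20.
Step 2: b = vr/k = 6·20/3 = 120/3 = 40.
Check integrality: r = 20 ∈ Z ✓, b = 40 ∈ Z ✓.
(These identities are necessary conditions: they determine r and b for any design with these parameters, but do not by themselves prove that one exists.)

r = 20, b = 40.


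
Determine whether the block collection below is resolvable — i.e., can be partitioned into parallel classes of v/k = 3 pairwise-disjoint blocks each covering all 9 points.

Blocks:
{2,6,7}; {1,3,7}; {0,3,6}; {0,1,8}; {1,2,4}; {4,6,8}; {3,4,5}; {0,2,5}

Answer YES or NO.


v = 9, block size k = 3, number of blocks = 8.
For resolvability, blocks must partition into parallel classes of size v/k = 3.
Total blocks must therefore be a multiple of 3: 8 = 3·2 + 2 ⇒ not divisible ✗.
Resolvable? NO.

NO


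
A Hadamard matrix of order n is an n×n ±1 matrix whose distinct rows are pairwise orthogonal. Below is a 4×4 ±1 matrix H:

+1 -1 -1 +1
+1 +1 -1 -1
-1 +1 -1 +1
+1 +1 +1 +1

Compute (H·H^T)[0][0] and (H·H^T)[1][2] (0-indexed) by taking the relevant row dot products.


Row 0 of H: [1, -1, -1, 1].
Row 1 of H: [1, 1, -1, -1].
Row 2 of H: [-1, 1, -1, 1].
(H·H^T)[0][0] = Σ_j H[0][j]·H[0][j] = (1)² + (-1)² + (-1)² + (1)² = 1 + 1 + 1 + 1 = 4.
(H·H^T)[1][2] = Σ_j H[1][j]·H[2][j] = (1)·(-1) + (1)·(1) + (-1)·(-1) + (-1)·(1) = -1 + 1 + 1 + -1 = 0.
So rows 1 and 2 are orthogonal; the diagonal entry equals n = 4.

(0,0) entry = 4; (1,2) entry = 0.


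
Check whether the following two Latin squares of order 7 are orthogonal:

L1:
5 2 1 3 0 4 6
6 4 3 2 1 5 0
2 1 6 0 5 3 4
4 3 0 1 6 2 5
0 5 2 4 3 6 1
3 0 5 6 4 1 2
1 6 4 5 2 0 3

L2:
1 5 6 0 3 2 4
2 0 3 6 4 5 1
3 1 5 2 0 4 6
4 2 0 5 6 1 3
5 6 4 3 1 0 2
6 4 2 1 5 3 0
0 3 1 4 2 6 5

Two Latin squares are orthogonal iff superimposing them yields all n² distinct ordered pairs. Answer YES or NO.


Form the n² = 49 superimposed pairs (L1[i][j], L2[i][j]), row by row (rows and columns indexed from 0):
row 0: (5,1) (2,5) (1,6) (3,0) (0,3) (4,2) (6,4)
row 1: (6,2) (4,0) (3,3) (2,6) (1,4) (5,5) (0,1)
row 2: (2,3) (1,1) (6,5) (0,2) (5,0) (3,4) (4,6)
row 3: (4,4) (3,2) (0,0) (1,5) (6,6) (2,1) (5,3)
row 4: (0,5) (5,6) (2,4) (4,3) (3,1) (6,0) (1,2)
row 5: (3,6) (0,4) (5,2) (6,1) (4,5) (1,3) (2,0)
row 6: (1,0) (6,3) (4,1) (5,4) (2,2) (0,6) (3,5)
Orthogonality requires all 49 pairs distinct.
Check by first coordinate: for each symbol s of L1, list the L2 entries in the n cells where L1 = s; they must all differ.
  L1 = 0: L2 entries (in reading order) 3, 1, 2, 0, 5, 4, 6 — all 7 distinct ✓
  L1 = 1: L2 entries (in reading order) 6, 4, 1, 5, 2, 3, 0 — all 7 distinct ✓
  L1 = 2: L2 entries (in reading order) 5, 6, 3, 1, 4, 0, 2 — all 7 distinct ✓
  L1 = 3: L2 entries (in reading order) 0, 3, 4, 2, 1, 6, 5 — all 7 distinct ✓
  L1 = 4: L2 entries (in reading order) 2, 0, 6, 4, 3, 5, 1 — all 7 distinct ✓
  L1 = 5: L2 entries (in reading order) 1, 5, 0, 3, 6, 2, 4 — all 7 distinct ✓
  L1 = 6: L2 entries (in reading order) 4, 2, 5, 6, 0, 1, 3 — all 7 distinct ✓
Every symbol of L1 meets every symbol of L2 exactly once, so all 49 pairs are distinct (49 of 49).
Conclusion: YES.

YES


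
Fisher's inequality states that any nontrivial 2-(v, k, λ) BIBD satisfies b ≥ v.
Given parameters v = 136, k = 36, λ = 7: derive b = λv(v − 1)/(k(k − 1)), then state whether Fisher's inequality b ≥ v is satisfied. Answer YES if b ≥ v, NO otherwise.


r = λ(v − 1)/(k − 1) = 7·135/35 = 27.
b = vr/k = 136·27/36 = 102.
Fisher's inequality: b ≥ v ⇔ 102 ≥ 136? NO.

NO


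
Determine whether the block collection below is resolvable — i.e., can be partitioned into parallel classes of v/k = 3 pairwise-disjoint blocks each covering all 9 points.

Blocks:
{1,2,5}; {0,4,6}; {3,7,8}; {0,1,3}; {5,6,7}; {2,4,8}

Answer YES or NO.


v = 9, block size k = 3, number of blocks = 6.
For resolvability, blocks must partition into parallel classes of size v/k = 3.
Total blocks must therefore be a multiple of 3: 6 = 3·2 + 0 ⇒ divisible ✓.
Greedy packing gives 2 candidate class(es). Each should be a full parallel class (size 3, covers all 9 points).
  Class 1 (3 blocks): {1,2,5}; {0,4,6}; {3,7,8}. Points covered: [0, 1, 2, 3, 4, 5, 6, 7, 8].
  Class 2 (3 blocks): {0,1,3}; {5,6,7}; {2,4,8}. Points covered: [0, 1, 2, 3, 4, 5, 6, 7, 8].
All classes full (size 3)? YES. All classes cover every point? YES.
Resolvable? YES.

YES


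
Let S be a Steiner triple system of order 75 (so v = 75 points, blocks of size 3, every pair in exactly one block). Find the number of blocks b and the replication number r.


An STS(v) is a 2-(v, 3, 1) BIBD: block size k = 3, λ = 1.
Replication: r(k − 1) = λ(v − 1) ⇒ r·2 = 75 − 1 = 74 ⇒ r = 37.
Block count: b = v(v − 1)/6 = 75·74/6 = 5550/6 = 925.

r = 37, b = 925.


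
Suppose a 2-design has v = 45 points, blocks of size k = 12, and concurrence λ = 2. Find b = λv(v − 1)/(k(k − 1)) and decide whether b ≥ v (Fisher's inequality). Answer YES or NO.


b = λv(v − 1)/(k(k − 1)) = 2·45·44/(12·11) = 3960/132 = 30.
Compare with v = 45: b < v, so Fisher's inequality fails.

NO


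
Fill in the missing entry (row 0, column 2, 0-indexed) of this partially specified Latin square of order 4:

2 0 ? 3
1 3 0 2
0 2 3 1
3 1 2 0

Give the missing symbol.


Row 0 contains symbols [0, 2, 3] — missing [1].
Column 2 contains symbols [0, 2, 3] — missing [1].
The missing symbol must appear in both missing sets; intersection = [1].
Therefore the hidden value is 1.

Missing value = 1.


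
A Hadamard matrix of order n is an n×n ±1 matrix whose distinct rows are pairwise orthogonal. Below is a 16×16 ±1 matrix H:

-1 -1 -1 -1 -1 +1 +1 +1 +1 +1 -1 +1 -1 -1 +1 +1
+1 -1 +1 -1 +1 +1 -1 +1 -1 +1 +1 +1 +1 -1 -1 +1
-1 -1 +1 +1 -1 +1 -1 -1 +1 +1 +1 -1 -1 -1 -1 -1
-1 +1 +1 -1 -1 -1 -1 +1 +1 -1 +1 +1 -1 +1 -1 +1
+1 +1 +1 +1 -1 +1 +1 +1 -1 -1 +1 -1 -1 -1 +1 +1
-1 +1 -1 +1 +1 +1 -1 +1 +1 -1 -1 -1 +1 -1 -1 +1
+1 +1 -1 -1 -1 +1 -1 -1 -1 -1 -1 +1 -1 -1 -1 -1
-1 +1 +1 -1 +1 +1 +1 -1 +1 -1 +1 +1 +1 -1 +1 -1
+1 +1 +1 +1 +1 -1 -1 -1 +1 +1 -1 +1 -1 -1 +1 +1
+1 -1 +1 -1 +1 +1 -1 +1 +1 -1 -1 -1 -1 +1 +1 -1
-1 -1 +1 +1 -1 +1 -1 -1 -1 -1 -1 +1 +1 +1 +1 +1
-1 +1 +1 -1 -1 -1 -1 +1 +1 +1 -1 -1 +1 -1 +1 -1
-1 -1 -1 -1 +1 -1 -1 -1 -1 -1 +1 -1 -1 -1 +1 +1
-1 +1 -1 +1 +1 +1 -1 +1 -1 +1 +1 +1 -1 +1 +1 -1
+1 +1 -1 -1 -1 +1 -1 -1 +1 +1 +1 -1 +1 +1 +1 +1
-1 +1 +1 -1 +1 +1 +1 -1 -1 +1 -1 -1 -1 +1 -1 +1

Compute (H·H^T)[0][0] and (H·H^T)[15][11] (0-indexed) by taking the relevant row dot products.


Row 0 of H: [-1, -1, -1, -1, -1, 1, 1, 1, 1, 1, -1, 1, -1, -1, 1, 1].
Row 11 of H: [-1, 1, 1, -1, -1, -1, -1, 1, 1, 1, -1, -1, 1, -1, 1, -1].
Row 15 of H: [-1, 1, 1, -1, 1, 1, 1, -1, -1, 1, -1, -1, -1, 1, -1, 1].
(H·H^T)[0][0] = Σ_j H[0][j]·H[0][j] = (-1)² + (-1)² + (-1)² + (-1)² + (-1)² + (1)² + (1)² + (1)² + (1)² + (1)² + (-1)² + (1)² + (-1)² + (-1)² + (1)² + (1)² = 1 + 1 + 1 + 1 + 1 + 1 + 1 + 1 + 1 + 1 + 1 + 1 + 1 + 1 + 1 + 1 = 16.
(H·H^T)[15][11] = Σ_j H[15][j]·H[11][j] = (-1)·(-1) + (1)·(1) + (1)·(1) + (-1)·(-1) + (1)·(-1) + (1)·(-1) + (1)·(-1) + (-1)·(1) + (-1)·(1) + (1)·(1) + (-1)·(-1) + (-1)·(-1) + (-1)·(1) + (1)·(-1) + (-1)·(1) + (1)·(-1) = 1 + 1 + 1 + 1 + -1 + -1 + -1 + -1 + -1 + 1 + 1 + 1 + -1 + -1 + -1 + -1 = -2.
Rows 15 and 11 are not orthogonal (dot product = -2 ≠ 0), so H is not a Hadamard matrix.

(0,0) entry = 16; (15,11) entry = -2.


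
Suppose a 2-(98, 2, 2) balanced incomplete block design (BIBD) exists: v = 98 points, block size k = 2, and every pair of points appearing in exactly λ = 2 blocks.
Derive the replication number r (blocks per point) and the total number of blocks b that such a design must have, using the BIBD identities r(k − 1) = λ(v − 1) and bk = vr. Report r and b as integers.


Any 2-(v, k, λ) BIBD satisfies two necessary conditions:
  (i)  Each point sits in r blocks, and counting incidences through any fixed point gives r(k − 1) = λ(v − 1), so r = λ(v − 1)/(k − 1).
  (ii) Total incidences bk = vr, so b = vr/k.
Step 1: r = λ(v − 1)/(k − 1) = 2·(98 − 1)/(2 − 1) = 2·97/1 = 194/1 = 194.
Step 2: b = vr/k = 98·194/2 = 19012/2 = 9506.
Check integrality: r = 194 ∈ Z ✓, b = 9506 ∈ Z ✓.
(These identities are necessary conditions: they determine r and b for any design with these parameters, but do not by themselves prove that one exists.)

r = 194, b = 9506.


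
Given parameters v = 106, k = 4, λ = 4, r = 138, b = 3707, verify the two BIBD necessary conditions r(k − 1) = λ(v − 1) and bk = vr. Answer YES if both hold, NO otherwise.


Condition (i): r(k − 1) = 138·3 = 414; λ(v − 1) = 4·105 = 420. Match? NO.
Condition (ii): bk = 3707·4 = 14828; vr = 106·138 = 14628. Match? NO.
Both conditions hold? NO.

NO


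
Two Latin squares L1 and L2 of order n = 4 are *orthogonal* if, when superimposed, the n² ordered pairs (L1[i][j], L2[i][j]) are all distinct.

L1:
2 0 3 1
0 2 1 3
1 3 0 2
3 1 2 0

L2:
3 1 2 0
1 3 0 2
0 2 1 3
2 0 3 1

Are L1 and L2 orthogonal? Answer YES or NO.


Form the n² = 16 superimposed pairs (L1[i][j], L2[i][j]), row by row (rows and columns indexed from 0):
row 0: (2,3) (0,1) (3,2) (1,0)
row 1: (0,1) (2,3) (1,0) (3,2)
row 2: (1,0) (3,2) (0,1) (2,3)
row 3: (3,2) (1,0) (2,3) (0,1)
Orthogonality requires all 16 pairs distinct.
But the pair (0,1) repeats: cell (0,1) has L1 = 0, L2 = 1, and cell (1,0) has L1 = 0, L2 = 1.
A repeated pair means some other pair never occurs (only 4 distinct pairs out of 16), so the squares are not orthogonal.
Conclusion: NO.

NO


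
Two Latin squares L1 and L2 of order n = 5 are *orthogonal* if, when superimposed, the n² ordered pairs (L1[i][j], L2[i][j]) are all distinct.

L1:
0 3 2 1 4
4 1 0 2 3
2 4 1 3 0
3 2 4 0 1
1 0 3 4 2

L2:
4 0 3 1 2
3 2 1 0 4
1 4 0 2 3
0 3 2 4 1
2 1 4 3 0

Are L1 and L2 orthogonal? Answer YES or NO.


Form the n² = 25 superimposed pairs (L1[i][j], L2[i][j]), row by row (rows and columns indexed from 0):
row 0: (0,4) (3,0) (2,3) (1,1) (4,2)
row 1: (4,3) (1,2) (0,1) (2,0) (3,4)
row 2: (2,1) (4,4) (1,0) (3,2) (0,3)
row 3: (3,0) (2,3) (4,2) (0,4) (1,1)
row 4: (1,2) (0,1) (3,4) (4,3) (2,0)
Orthogonality requires all 25 pairs distinct.
But the pair (3,0) repeats: cell (0,1) has L1 = 3, L2 = 0, and cell (3,0) has L1 = 3, L2 = 0.
A repeated pair means some other pair never occurs (only 15 distinct pairs out of 25), so the squares are not orthogonal.
Conclusion: NO.

NO


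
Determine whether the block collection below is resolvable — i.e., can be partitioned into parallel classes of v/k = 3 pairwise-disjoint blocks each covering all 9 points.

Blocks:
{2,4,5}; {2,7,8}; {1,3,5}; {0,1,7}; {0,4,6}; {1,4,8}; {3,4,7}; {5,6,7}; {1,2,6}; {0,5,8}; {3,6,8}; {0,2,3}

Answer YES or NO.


v = 9, block size k = 3, number of blocks = 12.
For resolvability, blocks must partition into parallel classes of size v/k = 3.
Total blocks must therefore be a multiple of 3: 12 = 3·4 + 0 ⇒ divisible ✓.
Greedy packing gives 4 candidate class(es). Each should be a full parallel class (size 3, covers all 9 points).
  Class 1 (3 blocks): {2,4,5}; {0,1,7}; {3,6,8}. Points covered: [0, 1, 2, 3, 4, 5, 6, 7, 8].
  Class 2 (3 blocks): {2,7,8}; {1,3,5}; {0,4,6}. Points covered: [0, 1, 2, 3, 4, 5, 6, 7, 8].
  Class 3 (3 blocks): {1,4,8}; {5,6,7}; {0,2,3}. Points covered: [0, 1, 2, 3, 4, 5, 6, 7, 8].
  Class 4 (3 blocks): {3,4,7}; {1,2,6}; {0,5,8}. Points covered: [0, 1, 2, 3, 4, 5, 6, 7, 8].
All classes full (size 3)? YES. All classes cover every point? YES.
Resolvable? YES.

YES


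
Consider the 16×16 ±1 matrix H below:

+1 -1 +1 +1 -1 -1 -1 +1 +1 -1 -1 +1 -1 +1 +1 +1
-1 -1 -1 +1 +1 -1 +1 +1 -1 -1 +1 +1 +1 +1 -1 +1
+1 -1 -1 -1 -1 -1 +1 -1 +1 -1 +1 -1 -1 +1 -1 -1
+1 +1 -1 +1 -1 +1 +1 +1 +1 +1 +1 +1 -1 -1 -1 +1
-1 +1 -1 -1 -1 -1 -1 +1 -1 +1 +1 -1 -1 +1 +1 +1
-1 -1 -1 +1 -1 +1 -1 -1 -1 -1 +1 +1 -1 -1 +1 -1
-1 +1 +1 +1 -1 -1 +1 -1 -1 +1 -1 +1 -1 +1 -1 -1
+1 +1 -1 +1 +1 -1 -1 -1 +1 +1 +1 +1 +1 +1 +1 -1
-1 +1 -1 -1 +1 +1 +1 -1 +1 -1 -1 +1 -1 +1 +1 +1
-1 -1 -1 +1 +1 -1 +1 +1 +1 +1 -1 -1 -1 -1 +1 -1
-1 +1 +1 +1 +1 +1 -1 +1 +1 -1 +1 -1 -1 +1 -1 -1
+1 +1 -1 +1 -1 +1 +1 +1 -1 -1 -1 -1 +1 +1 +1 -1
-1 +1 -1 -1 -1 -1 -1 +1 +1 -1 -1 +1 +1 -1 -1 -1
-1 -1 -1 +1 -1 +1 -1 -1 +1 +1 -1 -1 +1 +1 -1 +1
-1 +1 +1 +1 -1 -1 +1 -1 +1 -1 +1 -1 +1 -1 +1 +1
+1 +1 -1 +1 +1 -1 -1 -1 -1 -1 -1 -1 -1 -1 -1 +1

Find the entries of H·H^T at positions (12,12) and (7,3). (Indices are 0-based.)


Row 3 of H: [1, 1, -1, 1, -1, 1, 1, 1, 1, 1, 1, 1, -1, -1, -1, 1].
Row 7 of H: [1, 1, -1, 1, 1, -1, -1, -1, 1, 1, 1, 1, 1, 1, 1, -1].
Row 12 of H: [-1, 1, -1, -1, -1, -1, -1, 1, 1, -1, -1, 1, 1, -1, -1, -1].
(H·H^T)[12][12] = Σ_j H[12][j]·H[12][j] = (-1)² + (1)² + (-1)² + (-1)² + (-1)² + (-1)² + (-1)² + (1)² + (1)² + (-1)² + (-1)² + (1)² + (1)² + (-1)² + (-1)² + (-1)² = 1 + 1 + 1 + 1 + 1 + 1 + 1 + 1 + 1 + 1 + 1 + 1 + 1 + 1 + 1 + 1 = 16.
(H·H^T)[7][3] = Σ_j H[7][j]·H[3][j] = (1)·(1) + (1)·(1) + (-1)·(-1) + (1)·(1) + (1)·(-1) + (-1)·(1) + (-1)·(1) + (-1)·(1) + (1)·(1) + (1)·(1) + (1)·(1) + (1)·(1) + (1)·(-1) + (1)·(-1) + (1)·(-1) + (-1)·(1) = 1 + 1 + 1 + 1 + -1 + -1 + -1 + -1 + 1 + 1 + 1 + 1 + -1 + -1 + -1 + -1 = 0.
So rows 7 and 3 are orthogonal; the diagonal entry equals n = 16.

(12,12) entry = 16; (7,3) entry = 0.


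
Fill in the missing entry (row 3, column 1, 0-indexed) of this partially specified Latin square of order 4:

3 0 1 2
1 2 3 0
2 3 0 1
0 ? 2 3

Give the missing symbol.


Row 3 contains symbols [0, 2, 3] — missing [1].
Column 1 contains symbols [0, 2, 3] — missing [1].
The missing symbol must appear in both missing sets; intersection = [1].
Therefore the hidden value is 1.

Missing value = 1.


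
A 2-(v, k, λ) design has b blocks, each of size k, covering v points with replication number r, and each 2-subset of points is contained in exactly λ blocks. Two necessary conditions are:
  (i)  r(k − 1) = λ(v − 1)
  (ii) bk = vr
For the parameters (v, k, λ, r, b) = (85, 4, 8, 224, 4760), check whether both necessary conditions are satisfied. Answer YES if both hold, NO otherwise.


Condition (i): r(k − 1) = 224·3 = 672; λ(v − 1) = 8·84 = 672. Match? YES.
Condition (ii): bk = 4760·4 = 19040; vr = 85·224 = 19040. Match? YES.
Both conditions hold? YES.

YES


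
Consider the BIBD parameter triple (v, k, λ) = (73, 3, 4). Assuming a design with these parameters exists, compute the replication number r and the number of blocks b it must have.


Any 2-(v, k, λ) BIBD satisfies two necessary conditions:
  (i)  Each point sits in r blocks, and counting incidences through any fixed point gives r(k − 1) = λ(v − 1), so r = λ(v − 1)/(k − 1).
  (ii) Total incidences bk = vr, so b = vr/k.
Step 1: r = λ(v − 1)/(k − 1) = 4·(73 − 1)/(3 − 1) = 4·72/2 = 288/2 = 144.
Step 2: b = vr/k = 73·144/3 = 10512/3 = 3504.
Check integrality: r = 144 ∈ Z ✓, b = 3504 ∈ Z ✓.
(These identities are necessary conditions: they determine r and b for any design with these parameters, but do not by themselves prove that one exists.)

r = 144, b = 3504.


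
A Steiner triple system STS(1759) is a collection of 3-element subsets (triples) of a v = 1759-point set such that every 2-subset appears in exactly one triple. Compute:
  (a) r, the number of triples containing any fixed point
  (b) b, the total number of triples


An STS(v) is a 2-(v, 3, 1) BIBD: block size k = 3, λ = 1.
Replication: r(k − 1) = λ(v − 1) ⇒ r·2 = 1759 − 1 = 1758 ⇒ r = 879.
Block count: b = v(v − 1)/6 = 1759·1758/6 = 3092322/6 = 515387.

r = 879, b = 515387.


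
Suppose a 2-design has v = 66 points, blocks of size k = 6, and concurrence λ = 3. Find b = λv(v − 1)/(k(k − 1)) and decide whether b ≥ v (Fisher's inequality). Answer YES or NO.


r = λ(v − 1)/(k − 1) = 3·65/5 = 39.
b = vr/k = 66·39/6 = 429.
Fisher's inequality: b ≥ v ⇔ 429 ≥ 66? YES.

YES


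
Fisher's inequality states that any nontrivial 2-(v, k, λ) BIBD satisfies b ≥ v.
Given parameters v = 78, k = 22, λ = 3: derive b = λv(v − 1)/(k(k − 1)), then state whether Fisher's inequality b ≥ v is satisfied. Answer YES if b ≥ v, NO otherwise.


b = λv(v − 1)/(k(k − 1)) = 3·78·77/(22·21) = 18018/462 = 39.
Compare with v = 78: b < v, so Fisher's inequality fails.

NO


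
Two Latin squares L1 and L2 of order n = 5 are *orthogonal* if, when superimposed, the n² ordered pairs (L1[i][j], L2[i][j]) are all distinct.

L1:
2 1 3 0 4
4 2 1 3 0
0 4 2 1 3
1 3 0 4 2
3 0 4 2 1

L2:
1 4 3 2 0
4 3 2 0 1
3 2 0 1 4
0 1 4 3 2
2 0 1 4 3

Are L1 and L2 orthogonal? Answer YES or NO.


Form the n² = 25 superimposed pairs (L1[i][j], L2[i][j]), row by row (rows and columns indexed from 0):
row 0: (2,1) (1,4) (3,3) (0,2) (4,0)
row 1: (4,4) (2,3) (1,2) (3,0) (0,1)
row 2: (0,3) (4,2) (2,0) (1,1) (3,4)
row 3: (1,0) (3,1) (0,4) (4,3) (2,2)
row 4: (3,2) (0,0) (4,1) (2,4) (1,3)
Orthogonality requires all 25 pairs distinct.
Check by first coordinate: for each symbol s of L1, list the L2 entries in the n cells where L1 = s; they must all differ.
  L1 = 0: L2 entries (in reading order) 2, 1, 3, 4, 0 — all 5 distinct ✓
  L1 = 1: L2 entries (in reading order) 4, 2, 1, 0, 3 — all 5 distinct ✓
  L1 = 2: L2 entries (in reading order) 1, 3, 0, 2, 4 — all 5 distinct ✓
  L1 = 3: L2 entries (in reading order) 3, 0, 4, 1, 2 — all 5 distinct ✓
  L1 = 4: L2 entries (in reading order) 0, 4, 2, 3, 1 — all 5 distinct ✓
Every symbol of L1 meets every symbol of L2 exactly once, so all 25 pairs are distinct (25 of 25).
Conclusion: YES.

YES


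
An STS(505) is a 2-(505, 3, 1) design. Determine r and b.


An STS(v) is a 2-(v, 3, 1) BIBD: block size k = 3, λ = 1.
Replication: r(k − 1) = λ(v − 1) ⇒ r·2 = 505 − 1 = 504 ⇒ r = 252.
Block count: bk = vr ⇒ b·3 = 505·252 = 127260 ⇒ b = 42420.
(Check via b = v(v − 1)/6 = 505·504/6 = 254520/6 = 42420.)

r = 252, b = 42420.


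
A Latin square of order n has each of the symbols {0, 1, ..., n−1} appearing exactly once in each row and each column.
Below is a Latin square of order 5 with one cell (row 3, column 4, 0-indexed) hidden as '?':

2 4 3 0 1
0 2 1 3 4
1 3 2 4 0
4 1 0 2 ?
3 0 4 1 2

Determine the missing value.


Row 3 contains symbols [0, 1, 2, 4] — missing [3].
Column 4 contains symbols [0, 1, 2, 4] — missing [3].
The missing symbol must appear in both missing sets; intersection = [3].
Therefore the hidden value is 3.

Missing value = 3.


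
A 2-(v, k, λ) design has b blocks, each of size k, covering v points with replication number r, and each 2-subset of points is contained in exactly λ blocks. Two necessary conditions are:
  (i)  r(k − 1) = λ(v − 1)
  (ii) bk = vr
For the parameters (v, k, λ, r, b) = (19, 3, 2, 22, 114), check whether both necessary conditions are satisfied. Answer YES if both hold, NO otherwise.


Condition (i): r(k − 1) = 22·2 = 44; λ(v − 1) = 2·18 = 36. Match? NO.
Condition (ii): bk = 114·3 = 342; vr = 19·22 = 418. Match? NO.
Both conditions hold? NO.

NO


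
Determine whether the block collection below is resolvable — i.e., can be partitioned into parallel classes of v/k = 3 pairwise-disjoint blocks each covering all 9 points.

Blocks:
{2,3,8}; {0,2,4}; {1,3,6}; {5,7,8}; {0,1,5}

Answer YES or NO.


v = 9, block size k = 3, number of blocks = 5.
For resolvability, blocks must partition into parallel classes of size v/k = 3.
Total blocks must therefore be a multiple of 3: 5 = 3·1 + 2 ⇒ not divisible ✗.
Resolvable? NO.

NO


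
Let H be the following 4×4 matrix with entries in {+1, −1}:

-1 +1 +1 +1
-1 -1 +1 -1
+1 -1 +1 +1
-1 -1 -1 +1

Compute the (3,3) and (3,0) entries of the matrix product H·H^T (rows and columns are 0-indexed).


Row 0 of H: [-1, 1, 1, 1].
Row 3 of H: [-1, -1, -1, 1].
(H·H^T)[3][3] = Σ_j H[3][j]·H[3][j] = (-1)² + (-1)² + (-1)² + (1)² = 1 + 1 + 1 + 1 = 4.
(H·H^T)[3][0] = Σ_j H[3][j]·H[0][j] = (-1)·(-1) + (-1)·(1) + (-1)·(1) + (1)·(1) = 1 + -1 + -1 + 1 = 0.
So rows 3 and 0 are orthogonal; the diagonal entry equals n = 4.

(3,3) entry = 4; (3,0) entry = 0.


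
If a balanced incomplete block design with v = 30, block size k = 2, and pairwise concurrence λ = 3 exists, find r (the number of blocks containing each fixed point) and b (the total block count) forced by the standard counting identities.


Any 2-(v, k, λ) BIBD satisfies two necessary conditions:
  (i)  Each point sits in r blocks, and counting incidences through any fixed point gives r(k − 1) = λ(v − 1), so r = λ(v − 1)/(k − 1).
  (ii) Total incidences bk = vr, so b = vr/k.
Step 1: r = λ(v − 1)/(k − 1) = 3·(30 − 1)/(2 − 1) = 3·29/1 = 87/1 = 87.
Step 2: b = vr/k = 30·87/2 = 2610/2 = 1305.
Check integrality: r = 87 ∈ Z ✓, b = 1305 ∈ Z ✓.
(These identities are necessary conditions: they determine r and b for any design with these parameters, but do not by themselves prove that one exists.)

r = 87, b = 1305.


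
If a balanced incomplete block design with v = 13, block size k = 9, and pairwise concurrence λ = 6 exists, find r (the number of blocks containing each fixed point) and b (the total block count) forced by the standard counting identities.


Any 2-(v, k, λ) BIBD satisfies two necessary conditions:
  (i)  Each point sits in r blocks, and counting incidences through any fixed point gives r(k − 1) = λ(v − 1), so r = λ(v − 1)/(k − 1).
  (ii) Total incidences bk = vr, so b = vr/k.
Step 1: r = λ(v − 1)/(k − 1) = 6·(13 − 1)/(9 − 1) = 6·12/8 = 72/8 = 9.
Step 2: b = vr/k = 13·9/9 = 117/9 = 13.
Check integrality: r = 9 ∈ Z ✓, b = 13 ∈ Z ✓.
(These identities are necessary conditions: they determine r and b for any design with these parameters, but do not by themselves prove that one exists.)

r = 9, b = 13.


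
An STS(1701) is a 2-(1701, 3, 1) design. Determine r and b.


An STS(v) is a 2-(v, 3, 1) BIBD: block size k = 3, λ = 1.
Replication: r(k − 1) = λ(v − 1) ⇒ r·2 = 1701 − 1 = 1700 ⇒ r = 850.
Block count: bk = vr ⇒ b·3 = 1701·850 = 1445850 ⇒ b = 481950.

r = 850, b = 481950.


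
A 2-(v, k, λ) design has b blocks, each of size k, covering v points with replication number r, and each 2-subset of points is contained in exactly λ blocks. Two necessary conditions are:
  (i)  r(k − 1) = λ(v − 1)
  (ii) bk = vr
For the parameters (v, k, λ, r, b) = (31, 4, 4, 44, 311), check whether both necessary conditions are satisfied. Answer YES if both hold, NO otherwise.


Condition (i): r(k − 1) = 44·3 = 132; λ(v − 1) = 4·30 = 120. Match? NO.
Condition (ii): bk = 311·4 = 1244; vr = 31·44 = 1364. Match? NO.
Both conditions hold? NO.

NO


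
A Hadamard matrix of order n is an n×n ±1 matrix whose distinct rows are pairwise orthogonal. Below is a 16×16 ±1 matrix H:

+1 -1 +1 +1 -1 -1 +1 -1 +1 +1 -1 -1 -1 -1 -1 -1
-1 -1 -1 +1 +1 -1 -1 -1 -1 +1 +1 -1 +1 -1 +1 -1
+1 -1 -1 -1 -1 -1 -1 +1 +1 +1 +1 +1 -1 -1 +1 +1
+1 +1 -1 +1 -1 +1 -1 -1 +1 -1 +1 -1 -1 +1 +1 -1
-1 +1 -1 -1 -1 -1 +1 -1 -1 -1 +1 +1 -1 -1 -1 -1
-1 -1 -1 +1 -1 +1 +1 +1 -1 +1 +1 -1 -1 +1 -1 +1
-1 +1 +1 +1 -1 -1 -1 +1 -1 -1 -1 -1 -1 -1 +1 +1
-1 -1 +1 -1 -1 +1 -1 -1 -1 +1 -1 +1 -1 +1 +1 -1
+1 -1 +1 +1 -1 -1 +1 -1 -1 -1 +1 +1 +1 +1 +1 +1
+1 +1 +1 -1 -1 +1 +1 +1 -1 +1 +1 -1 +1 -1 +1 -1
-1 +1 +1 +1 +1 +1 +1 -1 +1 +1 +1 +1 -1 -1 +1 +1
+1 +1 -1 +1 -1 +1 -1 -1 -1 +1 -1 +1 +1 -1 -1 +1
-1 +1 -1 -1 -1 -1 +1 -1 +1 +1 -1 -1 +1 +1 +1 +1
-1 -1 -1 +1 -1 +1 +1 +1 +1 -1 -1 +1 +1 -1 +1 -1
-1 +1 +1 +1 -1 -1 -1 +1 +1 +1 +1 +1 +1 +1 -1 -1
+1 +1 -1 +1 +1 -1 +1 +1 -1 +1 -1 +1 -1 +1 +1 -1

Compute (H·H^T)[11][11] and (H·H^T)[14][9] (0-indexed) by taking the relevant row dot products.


Row 9 of H: [1, 1, 1, -1, -1, 1, 1, 1, -1, 1, 1, -1, 1, -1, 1, -1].
Row 11 of H: [1, 1, -1, 1, -1, 1, -1, -1, -1, 1, -1, 1, 1, -1, -1, 1].
Row 14 of H: [-1, 1, 1, 1, -1, -1, -1, 1, 1, 1, 1, 1, 1, 1, -1, -1].
(H·H^T)[11][11] = Σ_j H[11][j]·H[11][j] = (1)² + (1)² + (-1)² + (1)² + (-1)² + (1)² + (-1)² + (-1)² + (-1)² + (1)² + (-1)² + (1)² + (1)² + (-1)² + (-1)² + (1)² = 1 + 1 + 1 + 1 + 1 + 1 + 1 + 1 + 1 + 1 + 1 + 1 + 1 + 1 + 1 + 1 = 16.
(H·H^T)[14][9] = Σ_j H[14][j]·H[9][j] = (-1)·(1) + (1)·(1) + (1)·(1) + (1)·(-1) + (-1)·(-1) + (-1)·(1) + (-1)·(1) + (1)·(1) + (1)·(-1) + (1)·(1) + (1)·(1) + (1)·(-1) + (1)·(1) + (1)·(-1) + (-1)·(1) + (-1)·(-1) = -1 + 1 + 1 + -1 + 1 + -1 + -1 + 1 + -1 + 1 + 1 + -1 + 1 + -1 + -1 + 1 = 0.
So rows 14 and 9 are orthogonal; the diagonal entry equals n = 16.

(11,11) entry = 16; (14,9) entry = 0.


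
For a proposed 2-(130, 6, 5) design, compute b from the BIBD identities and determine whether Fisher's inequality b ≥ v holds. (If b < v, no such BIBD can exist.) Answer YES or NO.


r = λ(v − 1)/(k − 1) = 5·129/5 = 129.
b = vr/k = 130·129/6 = 2795.
Fisher's inequality: b ≥ v ⇔ 2795 ≥ 130? YES.

YES


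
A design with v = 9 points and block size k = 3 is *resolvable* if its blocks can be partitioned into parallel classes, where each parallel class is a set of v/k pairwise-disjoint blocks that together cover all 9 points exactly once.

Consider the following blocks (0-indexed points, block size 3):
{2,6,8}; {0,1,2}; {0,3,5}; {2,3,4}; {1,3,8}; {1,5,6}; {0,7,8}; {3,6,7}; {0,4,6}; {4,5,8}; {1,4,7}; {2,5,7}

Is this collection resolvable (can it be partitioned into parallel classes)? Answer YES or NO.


v = 9, block size k = 3, number of blocks = 12.
For resolvability, blocks must partition into parallel classes of size v/k = 3.
Total blocks must therefore be a multiple of 3: 12 = 3·4 + 0 ⇒ divisible ✓.
Greedy packing gives 4 candidate class(es). Each should be a full parallel class (size 3, covers all 9 points).
  Class 1 (3 blocks): {2,6,8}; {0,3,5}; {1,4,7}. Points covered: [0, 1, 2, 3, 4, 5, 6, 7, 8].
  Class 2 (3 blocks): {0,1,2}; {3,6,7}; {4,5,8}. Points covered: [0, 1, 2, 3, 4, 5, 6, 7, 8].
  Class 3 (3 blocks): {2,3,4}; {1,5,6}; {0,7,8}. Points covered: [0, 1, 2, 3, 4, 5, 6, 7, 8].
  Class 4 (3 blocks): {1,3,8}; {0,4,6}; {2,5,7}. Points covered: [0, 1, 2, 3, 4, 5, 6, 7, 8].
All classes full (size 3)? YES. All classes cover every point? YES.
Resolvable? YES.

YES


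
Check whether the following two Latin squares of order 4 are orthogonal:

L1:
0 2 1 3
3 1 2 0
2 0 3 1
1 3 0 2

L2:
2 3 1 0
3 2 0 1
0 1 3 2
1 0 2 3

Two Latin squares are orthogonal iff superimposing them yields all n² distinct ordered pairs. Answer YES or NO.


Form the n² = 16 superimposed pairs (L1[i][j], L2[i][j]), row by row (rows and columns indexed from 0):
row 0: (0,2) (2,3) (1,1) (3,0)
row 1: (3,3) (1,2) (2,0) (0,1)
row 2: (2,0) (0,1) (3,3) (1,2)
row 3: (1,1) (3,0) (0,2) (2,3)
Orthogonality requires all 16 pairs distinct.
But the pair (2,0) repeats: cell (1,2) has L1 = 2, L2 = 0, and cell (2,0) has L1 = 2, L2 = 0.
A repeated pair means some other pair never occurs (only 8 distinct pairs out of 16), so the squares are not orthogonal.
Conclusion: NO.

NO
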